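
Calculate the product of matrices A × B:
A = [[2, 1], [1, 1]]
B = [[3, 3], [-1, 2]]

Matrix multiplication:
C[0][0] = 2×3 + 1×-1 = 5
C[0][1] = 2×3 + 1×2 = 8
C[1][0] = 1×3 + 1×-1 = 2
C[1][1] = 1×3 + 1×2 = 5
Result: [[5, 8], [2, 5]]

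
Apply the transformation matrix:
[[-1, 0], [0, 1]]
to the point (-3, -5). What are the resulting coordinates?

Matrix multiplication:
[[-1, 0], [0, 1]] × [-3, -5]ᵀ
= [(-1)(-3) + (0)(-5), (0)(-3) + (1)(-5)]ᵀ
= [3, -5]ᵀ
Result: (3, -5)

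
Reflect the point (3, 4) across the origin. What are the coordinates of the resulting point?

Reflection across origin: (3, 4) → (-3, -4)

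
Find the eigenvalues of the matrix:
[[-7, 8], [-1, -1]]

Characteristic equation: det(A - λI) = 0
λ² - (trace)λ + (det) = 0
trace = -7 + -1 = -8, det = (-7)(-1) - (8)(-1) = 15
λ² - (-8)λ + (15) = 0
λ = (-8 ± √((-8)² - 4·(15))) / 2 = (-8 ± √4) / 2
Solving: λ = -5, -3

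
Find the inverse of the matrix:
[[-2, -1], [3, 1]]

For [[a,b],[c,d]], inverse = (1/det)·[[d,-b],[-c,a]]
det = (-2)(1) - (-1)(3) = -2 - -3 = 1
Inverse = [[1, 1], [-3, -2]]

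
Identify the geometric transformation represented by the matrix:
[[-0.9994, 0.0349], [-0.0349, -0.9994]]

This matrix represents: rotation by 182° counterclockwise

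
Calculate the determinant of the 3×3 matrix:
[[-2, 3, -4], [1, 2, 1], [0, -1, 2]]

Expansion along first row:
det = -2·det([[2,1],[-1,2]]) - 3·det([[1,1],[0,2]]) + -4·det([[1,2],[0,-1]])
    = -2·(2·2 - 1·-1) - 3·(1·2 - 1·0) + -4·(1·-1 - 2·0)
    = -2·5 - 3·2 + -4·-1
    = -10 + -6 + 4 = -12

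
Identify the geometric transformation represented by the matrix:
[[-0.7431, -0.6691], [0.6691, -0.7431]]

This matrix represents: rotation by 138° counterclockwise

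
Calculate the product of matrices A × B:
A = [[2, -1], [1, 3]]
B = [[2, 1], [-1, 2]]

Matrix multiplication:
C[0][0] = 2×2 + -1×-1 = 5
C[0][1] = 2×1 + -1×2 = 0
C[1][0] = 1×2 + 3×-1 = -1
C[1][1] = 1×1 + 3×2 = 7
Result: [[5, 0], [-1, 7]]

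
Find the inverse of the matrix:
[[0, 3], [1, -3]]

For [[a,b],[c,d]], inverse = (1/det)·[[d,-b],[-c,a]]
det = (0)(-3) - (3)(1) = 0 - 3 = -3
Inverse = (1/-3)·[[-3, -3], [-1, 0]]
= [[1, 1], [1/3, 0]]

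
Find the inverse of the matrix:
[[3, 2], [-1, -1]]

For [[a,b],[c,d]], inverse = (1/det)·[[d,-b],[-c,a]]
det = (3)(-1) - (2)(-1) = -3 - -2 = -1
Inverse = (1/-1)·[[-1, -2], [1, 3]]
= [[1, 2], [-1, -3]]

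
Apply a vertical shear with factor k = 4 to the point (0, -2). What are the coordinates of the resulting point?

Shear matrix for vertical shear with factor k = 4:
[[1, 0], [4, 1]]
Result: (0, -2) → (0, -2)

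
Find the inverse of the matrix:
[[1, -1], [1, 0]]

For [[a,b],[c,d]], inverse = (1/det)·[[d,-b],[-c,a]]
det = (1)(0) - (-1)(1) = 0 - -1 = 1
Inverse = [[0, 1], [-1, 1]]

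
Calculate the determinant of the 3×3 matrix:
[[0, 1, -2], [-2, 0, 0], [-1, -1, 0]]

Expansion along first row:
det = 0·det([[0,0],[-1,0]]) - 1·det([[-2,0],[-1,0]]) + -2·det([[-2,0],[-1,-1]])
    = 0·(0·0 - 0·-1) - 1·(-2·0 - 0·-1) + -2·(-2·-1 - 0·-1)
    = 0·0 - 1·0 + -2·2
    = 0 + 0 + -4 = -4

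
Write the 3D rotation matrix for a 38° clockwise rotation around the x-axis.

Rotation matrix for clockwise 38° around x-axis:
A clockwise rotation by 38° is a counterclockwise rotation by -38°.
cos(-38°) = 0.7880, sin(-38°) = -0.6157
Result: [[1, 0, 0], [0, 0.7880, 0.6157], [0, -0.6157, 0.7880]]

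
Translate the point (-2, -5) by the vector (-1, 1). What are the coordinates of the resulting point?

Translation by (-1, 1) (homogeneous matrix [[1, 0, -1], [0, 1, 1], [0, 0, 1]]):
x' = -2 + -1 = -3
y' = -5 + 1 = -4
Result: (-3, -4)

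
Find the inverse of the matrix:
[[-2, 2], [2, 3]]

For [[a,b],[c,d]], inverse = (1/det)·[[d,-b],[-c,a]]
det = (-2)(3) - (2)(2) = -6 - 4 = -10
Inverse = (1/-10)·[[3, -2], [-2, -2]]
= [[-3/10, 1/5], [1/5, 1/5]]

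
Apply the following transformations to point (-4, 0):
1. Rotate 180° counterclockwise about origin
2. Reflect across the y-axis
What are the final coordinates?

Step 1: Rotate 180° → (4, 0)
Step 2: Reflect across y-axis → (-4, 0)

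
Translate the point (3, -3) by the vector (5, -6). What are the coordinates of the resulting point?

Translation by (5, -6) (homogeneous matrix [[1, 0, 5], [0, 1, -6], [0, 0, 1]]):
x' = 3 + 5 = 8
y' = -3 + -6 = -9
Result: (8, -9)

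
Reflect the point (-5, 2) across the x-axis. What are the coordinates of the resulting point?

Reflection across x-axis: (-5, 2) → (-5, -2)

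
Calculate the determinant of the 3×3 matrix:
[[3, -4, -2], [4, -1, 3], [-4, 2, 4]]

Expansion along first row:
det = 3·det([[-1,3],[2,4]]) - -4·det([[4,3],[-4,4]]) + -2·det([[4,-1],[-4,2]])
    = 3·(-1·4 - 3·2) - -4·(4·4 - 3·-4) + -2·(4·2 - -1·-4)
    = 3·-10 - -4·28 + -2·4
    = -30 + 112 + -8 = 74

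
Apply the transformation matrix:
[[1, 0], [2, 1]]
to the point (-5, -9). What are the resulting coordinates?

Matrix multiplication:
[[1, 0], [2, 1]] × [-5, -9]ᵀ
= [(1)(-5) + (0)(-9), (2)(-5) + (1)(-9)]ᵀ
= [-5, -19]ᵀ
Result: (-5, -19)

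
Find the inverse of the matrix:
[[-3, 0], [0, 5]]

For [[a,b],[c,d]], inverse = (1/det)·[[d,-b],[-c,a]]
det = (-3)(5) - (0)(0) = -15 - 0 = -15
Inverse = (1/-15)·[[5, 0], [0, -3]]
= [[-1/3, 0], [0, 1/5]]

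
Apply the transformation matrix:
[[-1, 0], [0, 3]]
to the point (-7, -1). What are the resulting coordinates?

Matrix multiplication:
[[-1, 0], [0, 3]] × [-7, -1]ᵀ
= [(-1)(-7) + (0)(-1), (0)(-7) + (3)(-1)]ᵀ
= [7, -3]ᵀ
Result: (7, -3)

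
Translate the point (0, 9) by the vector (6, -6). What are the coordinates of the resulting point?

Translation by (6, -6) (homogeneous matrix [[1, 0, 6], [0, 1, -6], [0, 0, 1]]):
x' = 0 + 6 = 6
y' = 9 + -6 = 3
Result: (6, 3)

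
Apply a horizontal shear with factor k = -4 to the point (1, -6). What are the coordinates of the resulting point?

Shear matrix for horizontal shear with factor k = -4:
[[1, -4], [0, 1]]
Result: (1, -6) → (25, -6)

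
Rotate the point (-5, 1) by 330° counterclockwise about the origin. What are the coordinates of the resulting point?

Rotation matrix for 330°: [[cos 330°, -sin 330°], [sin 330°, cos 330°]] ≈ [[0.866025, 0.500000], [-0.500000, 0.866025]]
[[0.866025, 0.500000], [-0.500000, 0.866025]] × [-5, 1]ᵀ ≈ [-3.8301, 3.3660]ᵀ
Result: (-3.8301, 3.3660)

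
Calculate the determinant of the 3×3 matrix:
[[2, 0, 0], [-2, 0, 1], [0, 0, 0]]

Expansion along first row:
det = 2·det([[0,1],[0,0]]) - 0·det([[-2,1],[0,0]]) + 0·det([[-2,0],[0,0]])
    = 2·(0·0 - 1·0) - 0·(-2·0 - 1·0) + 0·(-2·0 - 0·0)
    = 2·0 - 0·0 + 0·0
    = 0 + 0 + 0 = 0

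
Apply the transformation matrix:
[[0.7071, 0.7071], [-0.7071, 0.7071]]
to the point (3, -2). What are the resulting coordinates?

Matrix multiplication:
[[0.7071, 0.7071], [-0.7071, 0.7071]] × [3, -2]ᵀ
= [(0.7071)(3) + (0.7071)(-2), (-0.7071)(3) + (0.7071)(-2)]ᵀ
= [0.7071, -3.5355]ᵀ
Result: (0.7071, -3.5355)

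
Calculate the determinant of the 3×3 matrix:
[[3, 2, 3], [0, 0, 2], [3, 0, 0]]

Expansion along first row:
det = 3·det([[0,2],[0,0]]) - 2·det([[0,2],[3,0]]) + 3·det([[0,0],[3,0]])
    = 3·(0·0 - 2·0) - 2·(0·0 - 2·3) + 3·(0·0 - 0·3)
    = 3·0 - 2·-6 + 3·0
    = 0 + 12 + 0 = 12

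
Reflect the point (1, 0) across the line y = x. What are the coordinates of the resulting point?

Reflection across line y = x: (1, 0) → (0, 1)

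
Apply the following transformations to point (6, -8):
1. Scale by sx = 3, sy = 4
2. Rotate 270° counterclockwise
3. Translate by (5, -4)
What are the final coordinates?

Step 1: Scale → (18, -32)
Step 2: Rotate 270° → (-32, -18)
Step 3: Translate → (-27, -22)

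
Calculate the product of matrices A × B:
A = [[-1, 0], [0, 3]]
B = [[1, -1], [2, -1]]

Matrix multiplication:
C[0][0] = -1×1 + 0×2 = -1
C[0][1] = -1×-1 + 0×-1 = 1
C[1][0] = 0×1 + 3×2 = 6
C[1][1] = 0×-1 + 3×-1 = -3
Result: [[-1, 1], [6, -3]]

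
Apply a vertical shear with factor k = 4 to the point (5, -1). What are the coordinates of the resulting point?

Shear matrix for vertical shear with factor k = 4:
[[1, 0], [4, 1]]
Result: (5, -1) → (5, 19)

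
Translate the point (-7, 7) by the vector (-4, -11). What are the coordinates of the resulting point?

Translation by (-4, -11) (homogeneous matrix [[1, 0, -4], [0, 1, -11], [0, 0, 1]]):
x' = -7 + -4 = -11
y' = 7 + -11 = -4
Result: (-11, -4)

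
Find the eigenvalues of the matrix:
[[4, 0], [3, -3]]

Characteristic equation: det(A - λI) = 0
λ² - (trace)λ + (det) = 0
trace = 4 + -3 = 1, det = (4)(-3) - (0)(3) = -12
λ² - (1)λ + (-12) = 0
λ = (1 ± √((1)² - 4·(-12))) / 2 = (1 ± √49) / 2
Solving: λ = -3, 4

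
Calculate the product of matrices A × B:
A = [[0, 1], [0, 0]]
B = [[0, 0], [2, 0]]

Matrix multiplication:
C[0][0] = 0×0 + 1×2 = 2
C[0][1] = 0×0 + 1×0 = 0
C[1][0] = 0×0 + 0×2 = 0
C[1][1] = 0×0 + 0×0 = 0
Result: [[2, 0], [0, 0]]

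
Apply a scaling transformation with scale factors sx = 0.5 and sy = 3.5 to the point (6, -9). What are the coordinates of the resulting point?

Scaling matrix:
[[0.50, 0], [0, 3.50]]
Result: (6 × 0.5, -9 × 3.5) = (3, -31.5)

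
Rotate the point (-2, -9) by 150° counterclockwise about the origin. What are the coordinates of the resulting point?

Rotation matrix for 150°: [[cos 150°, -sin 150°], [sin 150°, cos 150°]] ≈ [[-0.866025, -0.500000], [0.500000, -0.866025]]
[[-0.866025, -0.500000], [0.500000, -0.866025]] × [-2, -9]ᵀ ≈ [6.2321, 6.7942]ᵀ
Result: (6.2321, 6.7942)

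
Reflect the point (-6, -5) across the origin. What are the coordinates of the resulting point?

Reflection across origin: (-6, -5) → (6, 5)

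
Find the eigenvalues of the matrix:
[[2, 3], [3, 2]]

Characteristic equation: det(A - λI) = 0
λ² - (trace)λ + (det) = 0
trace = 2 + 2 = 4, det = (2)(2) - (3)(3) = -5
λ² - (4)λ + (-5) = 0
λ = (4 ± √((4)² - 4·(-5))) / 2 = (4 ± √36) / 2
Solving: λ = -1, 5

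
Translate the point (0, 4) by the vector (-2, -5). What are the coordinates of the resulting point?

Translation by (-2, -5) (homogeneous matrix [[1, 0, -2], [0, 1, -5], [0, 0, 1]]):
x' = 0 + -2 = -2
y' = 4 + -5 = -1
Result: (-2, -1)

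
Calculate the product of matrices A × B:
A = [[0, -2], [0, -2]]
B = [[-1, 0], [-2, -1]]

Matrix multiplication:
C[0][0] = 0×-1 + -2×-2 = 4
C[0][1] = 0×0 + -2×-1 = 2
C[1][0] = 0×-1 + -2×-2 = 4
C[1][1] = 0×0 + -2×-1 = 2
Result: [[4, 2], [4, 2]]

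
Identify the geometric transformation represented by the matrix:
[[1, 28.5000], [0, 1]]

This matrix represents: horizontal shear with factor 28.5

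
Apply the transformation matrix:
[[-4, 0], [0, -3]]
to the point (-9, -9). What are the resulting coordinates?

Matrix multiplication:
[[-4, 0], [0, -3]] × [-9, -9]ᵀ
= [(-4)(-9) + (0)(-9), (0)(-9) + (-3)(-9)]ᵀ
= [36, 27]ᵀ
Result: (36, 27)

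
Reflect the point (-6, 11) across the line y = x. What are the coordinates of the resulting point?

Reflection across line y = x: (-6, 11) → (11, -6)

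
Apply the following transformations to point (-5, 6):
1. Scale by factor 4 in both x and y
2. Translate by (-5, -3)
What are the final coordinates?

Step 1: Scale (-5, 6) by 4 → (-20, 24)
Step 2: Translate by (-5, -3) → (-25, 21)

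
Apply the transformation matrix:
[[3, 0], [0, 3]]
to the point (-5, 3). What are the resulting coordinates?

Matrix multiplication:
[[3, 0], [0, 3]] × [-5, 3]ᵀ
= [(3)(-5) + (0)(3), (0)(-5) + (3)(3)]ᵀ
= [-15, 9]ᵀ
Result: (-15, 9)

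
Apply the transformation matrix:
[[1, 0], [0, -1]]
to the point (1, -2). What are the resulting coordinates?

Matrix multiplication:
[[1, 0], [0, -1]] × [1, -2]ᵀ
= [(1)(1) + (0)(-2), (0)(1) + (-1)(-2)]ᵀ
= [1, 2]ᵀ
Result: (1, 2)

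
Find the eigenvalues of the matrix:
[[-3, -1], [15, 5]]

Characteristic equation: det(A - λI) = 0
λ² - (trace)λ + (det) = 0
trace = -3 + 5 = 2, det = (-3)(5) - (-1)(15) = 0
λ² - (2)λ + (0) = 0
λ = (2 ± √((2)² - 4·(0))) / 2 = (2 ± √4) / 2
Solving: λ = 0, 2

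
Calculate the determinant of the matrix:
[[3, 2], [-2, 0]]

For a 2×2 matrix [[a, b], [c, d]], det = ad - bc
det = (3)(0) - (2)(-2) = 0 - -4 = 4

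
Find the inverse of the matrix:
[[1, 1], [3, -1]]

For [[a,b],[c,d]], inverse = (1/det)·[[d,-b],[-c,a]]
det = (1)(-1) - (1)(3) = -1 - 3 = -4
Inverse = (1/-4)·[[-1, -1], [-3, 1]]
= [[1/4, 1/4], [3/4, -1/4]]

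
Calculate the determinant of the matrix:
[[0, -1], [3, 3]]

For a 2×2 matrix [[a, b], [c, d]], det = ad - bc
det = (0)(3) - (-1)(3) = 0 - -3 = 3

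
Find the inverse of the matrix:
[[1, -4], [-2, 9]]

For [[a,b],[c,d]], inverse = (1/det)·[[d,-b],[-c,a]]
det = (1)(9) - (-4)(-2) = 9 - 8 = 1
Inverse = [[9, 4], [2, 1]]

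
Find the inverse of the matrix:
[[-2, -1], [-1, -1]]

For [[a,b],[c,d]], inverse = (1/det)·[[d,-b],[-c,a]]
det = (-2)(-1) - (-1)(-1) = 2 - 1 = 1
Inverse = [[-1, 1], [1, -2]]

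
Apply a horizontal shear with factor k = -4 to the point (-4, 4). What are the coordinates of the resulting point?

Shear matrix for horizontal shear with factor k = -4:
[[1, -4], [0, 1]]
Result: (-4, 4) → (-20, 4)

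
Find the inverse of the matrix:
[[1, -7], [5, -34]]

For [[a,b],[c,d]], inverse = (1/det)·[[d,-b],[-c,a]]
det = (1)(-34) - (-7)(5) = -34 - -35 = 1
Inverse = [[-34, 7], [-5, 1]]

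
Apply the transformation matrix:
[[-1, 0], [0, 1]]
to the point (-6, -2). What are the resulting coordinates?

Matrix multiplication:
[[-1, 0], [0, 1]] × [-6, -2]ᵀ
= [(-1)(-6) + (0)(-2), (0)(-6) + (1)(-2)]ᵀ
= [6, -2]ᵀ
Result: (6, -2)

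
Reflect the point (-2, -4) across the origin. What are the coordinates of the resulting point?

Reflection across origin: (-2, -4) → (2, 4)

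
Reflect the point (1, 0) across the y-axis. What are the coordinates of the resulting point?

Reflection across y-axis: (1, 0) → (-1, 0)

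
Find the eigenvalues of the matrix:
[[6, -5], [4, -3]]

Characteristic equation: det(A - λI) = 0
λ² - (trace)λ + (det) = 0
trace = 6 + -3 = 3, det = (6)(-3) - (-5)(4) = 2
λ² - (3)λ + (2) = 0
λ = (3 ± √((3)² - 4·(2))) / 2 = (3 ± √1) / 2
Solving: λ = 1, 2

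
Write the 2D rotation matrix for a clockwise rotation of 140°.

Rotation matrix formula: [[cos θ, -sin θ], [sin θ, cos θ]]
A clockwise rotation by 140° is equivalent to a counterclockwise rotation by -140°.
For θ = -140°:
cos(-140°) = -0.7660
sin(-140°) = -0.6428
Result: [[-0.7660, 0.6428], [-0.6428, -0.7660]]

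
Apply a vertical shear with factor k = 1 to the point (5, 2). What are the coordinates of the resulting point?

Shear matrix for vertical shear with factor k = 1:
[[1, 0], [1, 1]]
Result: (5, 2) → (5, 7)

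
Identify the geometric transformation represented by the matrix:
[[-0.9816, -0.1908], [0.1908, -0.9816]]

This matrix represents: rotation by 169° counterclockwise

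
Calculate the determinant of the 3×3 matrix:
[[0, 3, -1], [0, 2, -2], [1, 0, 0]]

Expansion along first row:
det = 0·det([[2,-2],[0,0]]) - 3·det([[0,-2],[1,0]]) + -1·det([[0,2],[1,0]])
    = 0·(2·0 - -2·0) - 3·(0·0 - -2·1) + -1·(0·0 - 2·1)
    = 0·0 - 3·2 + -1·-2
    = 0 + -6 + 2 = -4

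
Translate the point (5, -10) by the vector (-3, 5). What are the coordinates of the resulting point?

Translation by (-3, 5) (homogeneous matrix [[1, 0, -3], [0, 1, 5], [0, 0, 1]]):
x' = 5 + -3 = 2
y' = -10 + 5 = -5
Result: (2, -5)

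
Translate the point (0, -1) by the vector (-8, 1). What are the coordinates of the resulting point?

Translation by (-8, 1) (homogeneous matrix [[1, 0, -8], [0, 1, 1], [0, 0, 1]]):
x' = 0 + -8 = -8
y' = -1 + 1 = 0
Result: (-8, 0)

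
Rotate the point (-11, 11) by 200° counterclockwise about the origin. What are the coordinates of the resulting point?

Rotation matrix for 200°: [[cos 200°, -sin 200°], [sin 200°, cos 200°]] ≈ [[-0.939693, 0.342020], [-0.342020, -0.939693]]
[[-0.939693, 0.342020], [-0.342020, -0.939693]] × [-11, 11]ᵀ ≈ [14.0988, -6.5744]ᵀ
Result: (14.0988, -6.5744)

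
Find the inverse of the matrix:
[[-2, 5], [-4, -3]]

For [[a,b],[c,d]], inverse = (1/det)·[[d,-b],[-c,a]]
det = (-2)(-3) - (5)(-4) = 6 - -20 = 26
Inverse = (1/26)·[[-3, -5], [4, -2]]
= [[-3/26, -5/26], [2/13, -1/13]]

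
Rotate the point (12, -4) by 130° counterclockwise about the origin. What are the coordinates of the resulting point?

Rotation matrix for 130°: [[cos 130°, -sin 130°], [sin 130°, cos 130°]] ≈ [[-0.642788, -0.766044], [0.766044, -0.642788]]
[[-0.642788, -0.766044], [0.766044, -0.642788]] × [12, -4]ᵀ ≈ [-4.6493, 11.7637]ᵀ
Result: (-4.6493, 11.7637)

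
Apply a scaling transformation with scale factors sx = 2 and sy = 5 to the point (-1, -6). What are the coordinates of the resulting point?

Scaling matrix:
[[2, 0], [0, 5]]
Result: (-1 × 2, -6 × 5) = (-2, -30)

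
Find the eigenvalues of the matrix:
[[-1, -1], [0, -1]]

Characteristic equation: det(A - λI) = 0
λ² - (trace)λ + (det) = 0
trace = -1 + -1 = -2, det = (-1)(-1) - (-1)(0) = 1
λ² - (-2)λ + (1) = 0
λ = (-2 ± √((-2)² - 4·(1))) / 2 = (-2 ± √0) / 2
Solving: λ = -1, -1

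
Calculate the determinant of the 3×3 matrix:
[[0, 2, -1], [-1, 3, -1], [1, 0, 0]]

Expansion along first row:
det = 0·det([[3,-1],[0,0]]) - 2·det([[-1,-1],[1,0]]) + -1·det([[-1,3],[1,0]])
    = 0·(3·0 - -1·0) - 2·(-1·0 - -1·1) + -1·(-1·0 - 3·1)
    = 0·0 - 2·1 + -1·-3
    = 0 + -2 + 3 = 1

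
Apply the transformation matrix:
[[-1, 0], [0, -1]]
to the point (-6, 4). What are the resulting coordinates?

Matrix multiplication:
[[-1, 0], [0, -1]] × [-6, 4]ᵀ
= [(-1)(-6) + (0)(4), (0)(-6) + (-1)(4)]ᵀ
= [6, -4]ᵀ
Result: (6, -4)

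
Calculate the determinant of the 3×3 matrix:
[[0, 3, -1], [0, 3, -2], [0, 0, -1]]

Expansion along first row:
det = 0·det([[3,-2],[0,-1]]) - 3·det([[0,-2],[0,-1]]) + -1·det([[0,3],[0,0]])
    = 0·(3·-1 - -2·0) - 3·(0·-1 - -2·0) + -1·(0·0 - 3·0)
    = 0·-3 - 3·0 + -1·0
    = 0 + 0 + 0 = 0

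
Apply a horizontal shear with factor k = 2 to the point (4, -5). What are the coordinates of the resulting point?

Shear matrix for horizontal shear with factor k = 2:
[[1, 2], [0, 1]]
Result: (4, -5) → (-6, -5)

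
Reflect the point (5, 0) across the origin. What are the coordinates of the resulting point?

Reflection across origin: (5, 0) → (-5, 0)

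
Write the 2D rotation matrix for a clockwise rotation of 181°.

Rotation matrix formula: [[cos θ, -sin θ], [sin θ, cos θ]]
A clockwise rotation by 181° is equivalent to a counterclockwise rotation by -181°.
For θ = -181°:
cos(-181°) = -0.9998
sin(-181°) = 0.0175
Result: [[-0.9998, -0.0175], [0.0175, -0.9998]]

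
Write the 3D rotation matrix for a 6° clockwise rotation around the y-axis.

Rotation matrix for clockwise 6° around y-axis:
A clockwise rotation by 6° is a counterclockwise rotation by -6°.
cos(-6°) = 0.9945, sin(-6°) = -0.1045
Result: [[0.9945, 0, -0.1045], [0, 1, 0], [0.1045, 0, 0.9945]]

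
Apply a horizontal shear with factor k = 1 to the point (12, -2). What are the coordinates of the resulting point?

Shear matrix for horizontal shear with factor k = 1:
[[1, 1], [0, 1]]
Result: (12, -2) → (10, -2)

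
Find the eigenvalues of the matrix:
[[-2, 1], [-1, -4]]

Characteristic equation: det(A - λI) = 0
λ² - (trace)λ + (det) = 0
trace = -2 + -4 = -6, det = (-2)(-4) - (1)(-1) = 9
λ² - (-6)λ + (9) = 0
λ = (-6 ± √((-6)² - 4·(9))) / 2 = (-6 ± √0) / 2
Solving: λ = -3, -3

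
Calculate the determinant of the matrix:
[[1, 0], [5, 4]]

For a 2×2 matrix [[a, b], [c, d]], det = ad - bc
det = (1)(4) - (0)(5) = 4 - 0 = 4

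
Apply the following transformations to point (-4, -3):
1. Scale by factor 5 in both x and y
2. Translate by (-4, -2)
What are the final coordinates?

Step 1: Scale (-4, -3) by 5 → (-20, -15)
Step 2: Translate by (-4, -2) → (-24, -17)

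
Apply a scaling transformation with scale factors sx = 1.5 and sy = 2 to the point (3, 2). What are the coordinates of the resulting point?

Scaling matrix:
[[1.50, 0], [0, 2]]
Result: (3 × 1.5, 2 × 2) = (4.5, 4)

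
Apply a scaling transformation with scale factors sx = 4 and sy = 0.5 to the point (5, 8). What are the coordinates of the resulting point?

Scaling matrix:
[[4, 0], [0, 0.50]]
Result: (5 × 4, 8 × 0.5) = (20, 4)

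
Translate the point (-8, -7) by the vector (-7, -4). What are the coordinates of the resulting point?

Translation by (-7, -4) (homogeneous matrix [[1, 0, -7], [0, 1, -4], [0, 0, 1]]):
x' = -8 + -7 = -15
y' = -7 + -4 = -11
Result: (-15, -11)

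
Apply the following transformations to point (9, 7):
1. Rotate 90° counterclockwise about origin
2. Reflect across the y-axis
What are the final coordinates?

Step 1: Rotate 90° → (-7, 9)
Step 2: Reflect across y-axis → (7, 9)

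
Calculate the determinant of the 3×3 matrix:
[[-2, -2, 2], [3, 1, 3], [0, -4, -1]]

Expansion along first row:
det = -2·det([[1,3],[-4,-1]]) - -2·det([[3,3],[0,-1]]) + 2·det([[3,1],[0,-4]])
    = -2·(1·-1 - 3·-4) - -2·(3·-1 - 3·0) + 2·(3·-4 - 1·0)
    = -2·11 - -2·-3 + 2·-12
    = -22 + -6 + -24 = -52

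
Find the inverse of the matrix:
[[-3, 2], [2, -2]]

For [[a,b],[c,d]], inverse = (1/det)·[[d,-b],[-c,a]]
det = (-3)(-2) - (2)(2) = 6 - 4 = 2
Inverse = (1/2)·[[-2, -2], [-2, -3]]
= [[-1, -1], [-1, -3/2]]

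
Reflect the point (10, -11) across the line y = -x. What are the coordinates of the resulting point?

Reflection across line y = -x: (10, -11) → (11, -10)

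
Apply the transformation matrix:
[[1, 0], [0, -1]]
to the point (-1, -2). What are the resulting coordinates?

Matrix multiplication:
[[1, 0], [0, -1]] × [-1, -2]ᵀ
= [(1)(-1) + (0)(-2), (0)(-1) + (-1)(-2)]ᵀ
= [-1, 2]ᵀ
Result: (-1, 2)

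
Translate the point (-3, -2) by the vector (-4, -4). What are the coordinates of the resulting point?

Translation by (-4, -4) (homogeneous matrix [[1, 0, -4], [0, 1, -4], [0, 0, 1]]):
x' = -3 + -4 = -7
y' = -2 + -4 = -6
Result: (-7, -6)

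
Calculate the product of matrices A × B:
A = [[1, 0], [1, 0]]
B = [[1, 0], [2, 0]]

Matrix multiplication:
C[0][0] = 1×1 + 0×2 = 1
C[0][1] = 1×0 + 0×0 = 0
C[1][0] = 1×1 + 0×2 = 1
C[1][1] = 1×0 + 0×0 = 0
Result: [[1, 0], [1, 0]]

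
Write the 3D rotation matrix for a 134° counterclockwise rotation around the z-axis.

Rotation matrix for counterclockwise 134° around z-axis:
cos(134°) = -0.6947, sin(134°) = 0.7193
Result: [[-0.6947, -0.7193, 0], [0.7193, -0.6947, 0], [0, 0, 1]]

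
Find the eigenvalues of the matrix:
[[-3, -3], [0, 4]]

Characteristic equation: det(A - λI) = 0
λ² - (trace)λ + (det) = 0
trace = -3 + 4 = 1, det = (-3)(4) - (-3)(0) = -12
λ² - (1)λ + (-12) = 0
λ = (1 ± √((1)² - 4·(-12))) / 2 = (1 ± √49) / 2
Solving: λ = -3, 4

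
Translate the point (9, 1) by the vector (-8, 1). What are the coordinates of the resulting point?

Translation by (-8, 1) (homogeneous matrix [[1, 0, -8], [0, 1, 1], [0, 0, 1]]):
x' = 9 + -8 = 1
y' = 1 + 1 = 2
Result: (1, 2)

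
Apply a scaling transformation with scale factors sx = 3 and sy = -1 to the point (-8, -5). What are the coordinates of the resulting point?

Scaling matrix:
[[3, 0], [0, -1]]
Result: (-8 × 3, -5 × -1) = (-24, 5)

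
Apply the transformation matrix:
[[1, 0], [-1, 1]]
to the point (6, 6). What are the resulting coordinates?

Matrix multiplication:
[[1, 0], [-1, 1]] × [6, 6]ᵀ
= [(1)(6) + (0)(6), (-1)(6) + (1)(6)]ᵀ
= [6, 0]ᵀ
Result: (6, 0)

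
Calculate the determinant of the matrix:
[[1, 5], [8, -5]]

For a 2×2 matrix [[a, b], [c, d]], det = ad - bc
det = (1)(-5) - (5)(8) = -5 - 40 = -45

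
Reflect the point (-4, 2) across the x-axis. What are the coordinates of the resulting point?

Reflection across x-axis: (-4, 2) → (-4, -2)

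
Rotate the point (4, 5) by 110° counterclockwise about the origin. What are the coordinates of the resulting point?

Rotation matrix for 110°: [[cos 110°, -sin 110°], [sin 110°, cos 110°]] ≈ [[-0.342020, -0.939693], [0.939693, -0.342020]]
[[-0.342020, -0.939693], [0.939693, -0.342020]] × [4, 5]ᵀ ≈ [-6.0665, 2.0487]ᵀ
Result: (-6.0665, 2.0487)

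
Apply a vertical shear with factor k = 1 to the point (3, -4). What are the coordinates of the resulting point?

Shear matrix for vertical shear with factor k = 1:
[[1, 0], [1, 1]]
Result: (3, -4) → (3, -1)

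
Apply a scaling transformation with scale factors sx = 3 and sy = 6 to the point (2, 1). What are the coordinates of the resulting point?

Scaling matrix:
[[3, 0], [0, 6]]
Result: (2 × 3, 1 × 6) = (6, 6)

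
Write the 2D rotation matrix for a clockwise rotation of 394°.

Rotation matrix formula: [[cos θ, -sin θ], [sin θ, cos θ]]
A clockwise rotation by 394° is equivalent to a counterclockwise rotation by -394°.
For θ = -394°:
cos(-394°) = 0.8290
sin(-394°) = -0.5592
Result: [[0.8290, 0.5592], [-0.5592, 0.8290]]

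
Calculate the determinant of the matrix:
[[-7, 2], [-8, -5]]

For a 2×2 matrix [[a, b], [c, d]], det = ad - bc
det = (-7)(-5) - (2)(-8) = 35 - -16 = 51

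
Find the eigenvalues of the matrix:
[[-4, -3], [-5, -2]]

Characteristic equation: det(A - λI) = 0
λ² - (trace)λ + (det) = 0
trace = -4 + -2 = -6, det = (-4)(-2) - (-3)(-5) = -7
λ² - (-6)λ + (-7) = 0
λ = (-6 ± √((-6)² - 4·(-7))) / 2 = (-6 ± √64) / 2
Solving: λ = -7, 1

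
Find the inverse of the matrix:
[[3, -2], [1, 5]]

For [[a,b],[c,d]], inverse = (1/det)·[[d,-b],[-c,a]]
det = (3)(5) - (-2)(1) = 15 - -2 = 17
Inverse = (1/17)·[[5, 2], [-1, 3]]
= [[5/17, 2/17], [-1/17, 3/17]]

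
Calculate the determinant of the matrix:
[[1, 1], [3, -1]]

For a 2×2 matrix [[a, b], [c, d]], det = ad - bc
det = (1)(-1) - (1)(3) = -1 - 3 = -4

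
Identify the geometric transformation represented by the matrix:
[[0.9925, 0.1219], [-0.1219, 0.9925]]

This matrix represents: rotation by 353° counterclockwise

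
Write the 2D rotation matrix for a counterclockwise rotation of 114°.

Rotation matrix formula: [[cos θ, -sin θ], [sin θ, cos θ]]
For θ = 114°:
cos(114°) = -0.4067
sin(114°) = 0.9135
Result: [[-0.4067, -0.9135], [0.9135, -0.4067]]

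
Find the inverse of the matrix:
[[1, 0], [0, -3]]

For [[a,b],[c,d]], inverse = (1/det)·[[d,-b],[-c,a]]
det = (1)(-3) - (0)(0) = -3 - 0 = -3
Inverse = (1/-3)·[[-3, 0], [0, 1]]
= [[1, 0], [0, -1/3]]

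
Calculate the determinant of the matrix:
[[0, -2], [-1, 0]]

For a 2×2 matrix [[a, b], [c, d]], det = ad - bc
det = (0)(0) - (-2)(-1) = 0 - 2 = -2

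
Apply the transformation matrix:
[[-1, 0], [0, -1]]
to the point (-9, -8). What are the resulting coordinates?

Matrix multiplication:
[[-1, 0], [0, -1]] × [-9, -8]ᵀ
= [(-1)(-9) + (0)(-8), (0)(-9) + (-1)(-8)]ᵀ
= [9, 8]ᵀ
Result: (9, 8)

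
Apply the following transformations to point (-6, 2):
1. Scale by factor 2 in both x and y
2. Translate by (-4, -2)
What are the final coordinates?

Step 1: Scale (-6, 2) by 2 → (-12, 4)
Step 2: Translate by (-4, -2) → (-16, 2)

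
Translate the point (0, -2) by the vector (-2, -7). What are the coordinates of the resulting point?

Translation by (-2, -7) (homogeneous matrix [[1, 0, -2], [0, 1, -7], [0, 0, 1]]):
x' = 0 + -2 = -2
y' = -2 + -7 = -9
Result: (-2, -9)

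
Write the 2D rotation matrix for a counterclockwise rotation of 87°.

Rotation matrix formula: [[cos θ, -sin θ], [sin θ, cos θ]]
For θ = 87°:
cos(87°) = 0.0523
sin(87°) = 0.9986
Result: [[0.0523, -0.9986], [0.9986, 0.0523]]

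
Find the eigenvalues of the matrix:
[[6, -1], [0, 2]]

Characteristic equation: det(A - λI) = 0
λ² - (trace)λ + (det) = 0
trace = 6 + 2 = 8, det = (6)(2) - (-1)(0) = 12
λ² - (8)λ + (12) = 0
λ = (8 ± √((8)² - 4·(12))) / 2 = (8 ± √16) / 2
Solving: λ = 2, 6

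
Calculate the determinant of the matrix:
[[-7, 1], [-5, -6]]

For a 2×2 matrix [[a, b], [c, d]], det = ad - bc
det = (-7)(-6) - (1)(-5) = 42 - -5 = 47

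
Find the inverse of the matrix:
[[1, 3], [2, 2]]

For [[a,b],[c,d]], inverse = (1/det)·[[d,-b],[-c,a]]
det = (1)(2) - (3)(2) = 2 - 6 = -4
Inverse = (1/-4)·[[2, -3], [-2, 1]]
= [[-1/2, 3/4], [1/2, -1/4]]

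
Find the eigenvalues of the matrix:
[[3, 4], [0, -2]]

Characteristic equation: det(A - λI) = 0
λ² - (trace)λ + (det) = 0
trace = 3 + -2 = 1, det = (3)(-2) - (4)(0) = -6
λ² - (1)λ + (-6) = 0
λ = (1 ± √((1)² - 4·(-6))) / 2 = (1 ± √25) / 2
Solving: λ = -2, 3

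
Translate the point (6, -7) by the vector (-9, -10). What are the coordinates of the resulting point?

Translation by (-9, -10) (homogeneous matrix [[1, 0, -9], [0, 1, -10], [0, 0, 1]]):
x' = 6 + -9 = -3
y' = -7 + -10 = -17
Result: (-3, -17)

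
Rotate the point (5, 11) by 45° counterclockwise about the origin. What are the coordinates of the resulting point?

Rotation matrix for 45°: [[cos 45°, -sin 45°], [sin 45°, cos 45°]] ≈ [[0.707107, -0.707107], [0.707107, 0.707107]]
[[0.707107, -0.707107], [0.707107, 0.707107]] × [5, 11]ᵀ ≈ [-4.2426, 11.3137]ᵀ
Result: (-4.2426, 11.3137)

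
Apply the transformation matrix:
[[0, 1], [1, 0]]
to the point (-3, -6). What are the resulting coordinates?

Matrix multiplication:
[[0, 1], [1, 0]] × [-3, -6]ᵀ
= [(0)(-3) + (1)(-6), (1)(-3) + (0)(-6)]ᵀ
= [-6, -3]ᵀ
Result: (-6, -3)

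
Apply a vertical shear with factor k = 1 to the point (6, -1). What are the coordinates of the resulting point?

Shear matrix for vertical shear with factor k = 1:
[[1, 0], [1, 1]]
Result: (6, -1) → (6, 5)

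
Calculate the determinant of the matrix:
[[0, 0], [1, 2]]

For a 2×2 matrix [[a, b], [c, d]], det = ad - bc
det = (0)(2) - (0)(1) = 0 - 0 = 0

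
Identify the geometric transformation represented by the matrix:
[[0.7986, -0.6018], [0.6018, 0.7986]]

This matrix represents: rotation by 37° counterclockwise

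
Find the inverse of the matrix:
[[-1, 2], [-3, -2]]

For [[a,b],[c,d]], inverse = (1/det)·[[d,-b],[-c,a]]
det = (-1)(-2) - (2)(-3) = 2 - -6 = 8
Inverse = (1/8)·[[-2, -2], [3, -1]]
= [[-1/4, -1/4], [3/8, -1/8]]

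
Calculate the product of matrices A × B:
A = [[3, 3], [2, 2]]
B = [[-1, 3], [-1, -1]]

Matrix multiplication:
C[0][0] = 3×-1 + 3×-1 = -6
C[0][1] = 3×3 + 3×-1 = 6
C[1][0] = 2×-1 + 2×-1 = -4
C[1][1] = 2×3 + 2×-1 = 4
Result: [[-6, 6], [-4, 4]]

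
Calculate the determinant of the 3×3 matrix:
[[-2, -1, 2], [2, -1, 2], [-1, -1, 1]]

Expansion along first row:
det = -2·det([[-1,2],[-1,1]]) - -1·det([[2,2],[-1,1]]) + 2·det([[2,-1],[-1,-1]])
    = -2·(-1·1 - 2·-1) - -1·(2·1 - 2·-1) + 2·(2·-1 - -1·-1)
    = -2·1 - -1·4 + 2·-3
    = -2 + 4 + -6 = -4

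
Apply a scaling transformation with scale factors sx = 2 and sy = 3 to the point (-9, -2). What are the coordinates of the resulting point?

Scaling matrix:
[[2, 0], [0, 3]]
Result: (-9 × 2, -2 × 3) = (-18, -6)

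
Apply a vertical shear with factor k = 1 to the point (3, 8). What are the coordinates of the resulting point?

Shear matrix for vertical shear with factor k = 1:
[[1, 0], [1, 1]]
Result: (3, 8) → (3, 11)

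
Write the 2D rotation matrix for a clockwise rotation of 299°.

Rotation matrix formula: [[cos θ, -sin θ], [sin θ, cos θ]]
A clockwise rotation by 299° is equivalent to a counterclockwise rotation by -299°.
For θ = -299°:
cos(-299°) = 0.4848
sin(-299°) = 0.8746
Result: [[0.4848, -0.8746], [0.8746, 0.4848]]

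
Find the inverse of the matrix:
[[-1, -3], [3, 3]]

For [[a,b],[c,d]], inverse = (1/det)·[[d,-b],[-c,a]]
det = (-1)(3) - (-3)(3) = -3 - -9 = 6
Inverse = (1/6)·[[3, 3], [-3, -1]]
= [[1/2, 1/2], [-1/2, -1/6]]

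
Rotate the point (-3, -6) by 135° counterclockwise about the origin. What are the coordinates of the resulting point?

Rotation matrix for 135°: [[cos 135°, -sin 135°], [sin 135°, cos 135°]] ≈ [[-0.707107, -0.707107], [0.707107, -0.707107]]
[[-0.707107, -0.707107], [0.707107, -0.707107]] × [-3, -6]ᵀ ≈ [6.3640, 2.1213]ᵀ
Result: (6.3640, 2.1213)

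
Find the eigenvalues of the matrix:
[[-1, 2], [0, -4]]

Characteristic equation: det(A - λI) = 0
λ² - (trace)λ + (det) = 0
trace = -1 + -4 = -5, det = (-1)(-4) - (2)(0) = 4
λ² - (-5)λ + (4) = 0
λ = (-5 ± √((-5)² - 4·(4))) / 2 = (-5 ± √9) / 2
Solving: λ = -4, -1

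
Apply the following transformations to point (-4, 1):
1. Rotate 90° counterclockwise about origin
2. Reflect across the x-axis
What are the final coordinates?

Step 1: Rotate 90° → (-1, -4)
Step 2: Reflect across x-axis → (-1, 4)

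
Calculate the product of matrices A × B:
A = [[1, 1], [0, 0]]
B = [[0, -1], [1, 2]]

Matrix multiplication:
C[0][0] = 1×0 + 1×1 = 1
C[0][1] = 1×-1 + 1×2 = 1
C[1][0] = 0×0 + 0×1 = 0
C[1][1] = 0×-1 + 0×2 = 0
Result: [[1, 1], [0, 0]]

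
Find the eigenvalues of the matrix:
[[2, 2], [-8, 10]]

Characteristic equation: det(A - λI) = 0
λ² - (trace)λ + (det) = 0
trace = 2 + 10 = 12, det = (2)(10) - (2)(-8) = 36
λ² - (12)λ + (36) = 0
λ = (12 ± √((12)² - 4·(36))) / 2 = (12 ± √0) / 2
Solving: λ = 6, 6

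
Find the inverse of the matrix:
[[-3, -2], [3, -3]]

For [[a,b],[c,d]], inverse = (1/det)·[[d,-b],[-c,a]]
det = (-3)(-3) - (-2)(3) = 9 - -6 = 15
Inverse = (1/15)·[[-3, 2], [-3, -3]]
= [[-1/5, 2/15], [-1/5, -1/5]]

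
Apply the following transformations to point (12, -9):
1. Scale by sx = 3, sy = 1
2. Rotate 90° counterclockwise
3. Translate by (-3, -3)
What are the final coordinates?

Step 1: Scale → (36, -9)
Step 2: Rotate 90° → (9, 36)
Step 3: Translate → (6, 33)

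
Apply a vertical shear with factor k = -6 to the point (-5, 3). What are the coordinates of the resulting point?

Shear matrix for vertical shear with factor k = -6:
[[1, 0], [-6, 1]]
Result: (-5, 3) → (-5, 33)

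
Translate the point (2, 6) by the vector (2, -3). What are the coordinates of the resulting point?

Translation by (2, -3) (homogeneous matrix [[1, 0, 2], [0, 1, -3], [0, 0, 1]]):
x' = 2 + 2 = 4
y' = 6 + -3 = 3
Result: (4, 3)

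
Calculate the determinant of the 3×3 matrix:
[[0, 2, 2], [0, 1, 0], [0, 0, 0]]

Expansion along first row:
det = 0·det([[1,0],[0,0]]) - 2·det([[0,0],[0,0]]) + 2·det([[0,1],[0,0]])
    = 0·(1·0 - 0·0) - 2·(0·0 - 0·0) + 2·(0·0 - 1·0)
    = 0·0 - 2·0 + 2·0
    = 0 + 0 + 0 = 0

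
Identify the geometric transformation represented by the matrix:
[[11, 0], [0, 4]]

This matrix represents: non-uniform scaling by sx = 11, sy = 4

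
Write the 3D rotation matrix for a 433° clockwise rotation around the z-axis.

Rotation matrix for clockwise 433° around z-axis:
A clockwise rotation by 433° is a counterclockwise rotation by -433°.
cos(-433°) = 0.2924, sin(-433°) = -0.9563
Result: [[0.2924, 0.9563, 0], [-0.9563, 0.2924, 0], [0, 0, 1]]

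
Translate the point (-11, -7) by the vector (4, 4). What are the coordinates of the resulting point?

Translation by (4, 4) (homogeneous matrix [[1, 0, 4], [0, 1, 4], [0, 0, 1]]):
x' = -11 + 4 = -7
y' = -7 + 4 = -3
Result: (-7, -3)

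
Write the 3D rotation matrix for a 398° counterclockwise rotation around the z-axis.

Rotation matrix for counterclockwise 398° around z-axis:
cos(398°) = 0.7880, sin(398°) = 0.6157
Result: [[0.7880, -0.6157, 0], [0.6157, 0.7880, 0], [0, 0, 1]]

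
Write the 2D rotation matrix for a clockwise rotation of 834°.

Rotation matrix formula: [[cos θ, -sin θ], [sin θ, cos θ]]
A clockwise rotation by 834° is equivalent to a counterclockwise rotation by -834°.
For θ = -834°:
cos(-834°) = -0.4067
sin(-834°) = -0.9135
Result: [[-0.4067, 0.9135], [-0.9135, -0.4067]]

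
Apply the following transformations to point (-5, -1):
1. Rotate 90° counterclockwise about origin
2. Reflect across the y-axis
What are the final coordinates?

Step 1: Rotate 90° → (1, -5)
Step 2: Reflect across y-axis → (-1, -5)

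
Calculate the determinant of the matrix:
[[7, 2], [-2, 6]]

For a 2×2 matrix [[a, b], [c, d]], det = ad - bc
det = (7)(6) - (2)(-2) = 42 - -4 = 46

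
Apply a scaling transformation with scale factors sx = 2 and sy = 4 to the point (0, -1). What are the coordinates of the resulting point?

Scaling matrix:
[[2, 0], [0, 4]]
Result: (0 × 2, -1 × 4) = (0, -4)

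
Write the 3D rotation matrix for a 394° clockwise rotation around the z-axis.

Rotation matrix for clockwise 394° around z-axis:
A clockwise rotation by 394° is a counterclockwise rotation by -394°.
cos(-394°) = 0.8290, sin(-394°) = -0.5592
Result: [[0.8290, 0.5592, 0], [-0.5592, 0.8290, 0], [0, 0, 1]]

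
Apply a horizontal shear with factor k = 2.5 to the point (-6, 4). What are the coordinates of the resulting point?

Shear matrix for horizontal shear with factor k = 2.5:
[[1, 2.50], [0, 1]]
Result: (-6, 4) → (4, 4)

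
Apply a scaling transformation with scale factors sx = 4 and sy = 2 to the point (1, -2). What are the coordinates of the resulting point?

Scaling matrix:
[[4, 0], [0, 2]]
Result: (1 × 4, -2 × 2) = (4, -4)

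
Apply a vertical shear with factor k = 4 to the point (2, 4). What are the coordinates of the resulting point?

Shear matrix for vertical shear with factor k = 4:
[[1, 0], [4, 1]]
Result: (2, 4) → (2, 12)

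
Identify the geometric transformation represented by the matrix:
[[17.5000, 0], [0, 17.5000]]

This matrix represents: uniform scaling by factor 17.5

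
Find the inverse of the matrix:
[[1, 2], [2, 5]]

For [[a,b],[c,d]], inverse = (1/det)·[[d,-b],[-c,a]]
det = (1)(5) - (2)(2) = 5 - 4 = 1
Inverse = [[5, -2], [-2, 1]]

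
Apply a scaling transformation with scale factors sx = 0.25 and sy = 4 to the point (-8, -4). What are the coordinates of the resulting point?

Scaling matrix:
[[0.25, 0], [0, 4]]
Result: (-8 × 0.25, -4 × 4) = (-2, -16)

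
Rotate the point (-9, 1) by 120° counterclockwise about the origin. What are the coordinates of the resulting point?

Rotation matrix for 120°: [[cos 120°, -sin 120°], [sin 120°, cos 120°]] ≈ [[-0.500000, -0.866025], [0.866025, -0.500000]]
[[-0.500000, -0.866025], [0.866025, -0.500000]] × [-9, 1]ᵀ ≈ [3.6340, -8.2942]ᵀ
Result: (3.6340, -8.2942)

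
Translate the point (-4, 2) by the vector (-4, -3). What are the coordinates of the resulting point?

Translation by (-4, -3) (homogeneous matrix [[1, 0, -4], [0, 1, -3], [0, 0, 1]]):
x' = -4 + -4 = -8
y' = 2 + -3 = -1
Result: (-8, -1)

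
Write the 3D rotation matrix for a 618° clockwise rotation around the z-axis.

Rotation matrix for clockwise 618° around z-axis:
A clockwise rotation by 618° is a counterclockwise rotation by -618°.
cos(-618°) = -0.2079, sin(-618°) = 0.9781
Result: [[-0.2079, -0.9781, 0], [0.9781, -0.2079, 0], [0, 0, 1]]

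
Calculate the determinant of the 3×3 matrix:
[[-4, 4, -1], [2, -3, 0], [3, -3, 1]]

Expansion along first row:
det = -4·det([[-3,0],[-3,1]]) - 4·det([[2,0],[3,1]]) + -1·det([[2,-3],[3,-3]])
    = -4·(-3·1 - 0·-3) - 4·(2·1 - 0·3) + -1·(2·-3 - -3·3)
    = -4·-3 - 4·2 + -1·3
    = 12 + -8 + -3 = 1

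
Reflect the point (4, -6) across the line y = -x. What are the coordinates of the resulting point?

Reflection across line y = -x: (4, -6) → (6, -4)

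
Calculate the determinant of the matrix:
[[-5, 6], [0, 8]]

For a 2×2 matrix [[a, b], [c, d]], det = ad - bc
det = (-5)(8) - (6)(0) = -40 - 0 = -40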